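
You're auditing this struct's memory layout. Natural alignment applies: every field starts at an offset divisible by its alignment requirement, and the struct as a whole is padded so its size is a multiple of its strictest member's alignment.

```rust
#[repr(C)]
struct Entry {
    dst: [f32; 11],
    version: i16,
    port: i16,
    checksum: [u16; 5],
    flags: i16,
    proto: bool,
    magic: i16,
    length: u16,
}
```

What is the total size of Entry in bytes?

0..44  dst  (44B, 4-aligned)
44..46  version  (2B, 2-aligned)
46..48  port  (2B, 2-aligned)
48..58  checksum  (10B, 2-aligned)
58..60  flags  (2B, 2-aligned)
60..61  proto  (1B, 1-aligned)
61..62  -- padding (1B)
62..64  magic  (2B, 2-aligned)
64..66  length  (2B, 2-aligned)
66..68  -- tail padding (2B)
sizeof = 68, alignof = 4

68 bytes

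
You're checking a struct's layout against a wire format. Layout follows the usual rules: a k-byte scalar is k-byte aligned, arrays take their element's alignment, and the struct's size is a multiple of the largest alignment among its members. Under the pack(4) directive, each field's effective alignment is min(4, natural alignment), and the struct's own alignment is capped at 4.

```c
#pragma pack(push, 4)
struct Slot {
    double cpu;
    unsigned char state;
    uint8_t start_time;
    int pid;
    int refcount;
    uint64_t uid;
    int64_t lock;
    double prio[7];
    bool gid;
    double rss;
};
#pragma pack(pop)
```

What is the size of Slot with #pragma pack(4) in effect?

0..8  cpu  (8B, 4-aligned)
8..9  state  (1B, 1-aligned)
9..10  start_time  (1B, 1-aligned)
10..12  -- padding (2B)
12..16  pid  (4B, 4-aligned)
16..20  refcount  (4B, 4-aligned)
20..28  uid  (8B, 4-aligned)
28..36  lock  (8B, 4-aligned)
36..92  prio  (56B, 4-aligned)
92..93  gid  (1B, 1-aligned)
93..96  -- padding (3B)
96..104  rss  (8B, 4-aligned)
sizeof = 104, alignof = 4

104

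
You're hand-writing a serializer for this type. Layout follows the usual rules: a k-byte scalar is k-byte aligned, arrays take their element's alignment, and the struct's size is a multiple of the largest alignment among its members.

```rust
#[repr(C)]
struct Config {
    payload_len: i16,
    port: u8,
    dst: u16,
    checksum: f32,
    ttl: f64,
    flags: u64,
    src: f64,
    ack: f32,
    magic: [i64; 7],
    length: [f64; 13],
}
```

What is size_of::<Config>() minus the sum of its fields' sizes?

payload_len at 0 (size 2, align 2) → ends 2
port at 2 (size 1, align 1) → ends 3
pad 1 to align 2 for dst
dst at 4 (size 2, align 2) → ends 6
pad 2 to align 4 for checksum
checksum at 8 (size 4, align 4) → ends 12
pad 4 to align 8 for ttl
ttl at 16 (size 8, align 8) → ends 24
flags at 24 (size 8, align 8) → ends 32
src at 32 (size 8, align 8) → ends 40
ack at 40 (size 4, align 4) → ends 44
pad 4 to align 8 for magic
magic at 48 (size 56, align 8) → ends 104
length at 104 (size 104, align 8) → ends 208
total 208 bytes, alignment 8
data bytes 197, size 208 → padding 11

11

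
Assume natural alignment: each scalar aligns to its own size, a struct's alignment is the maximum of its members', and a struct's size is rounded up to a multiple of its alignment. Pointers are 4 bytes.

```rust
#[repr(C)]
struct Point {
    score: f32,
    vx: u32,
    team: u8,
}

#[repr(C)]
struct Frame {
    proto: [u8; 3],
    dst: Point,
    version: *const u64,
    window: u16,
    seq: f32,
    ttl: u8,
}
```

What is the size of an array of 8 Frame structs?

256

Point: 0..4  score  (4B, 4-aligned); 4..8  vx  (4B, 4-aligned); 8..9  team  (1B, 1-aligned); 9..12  -- tail padding (3B); sizeof = 12, alignof = 4
0..3  proto  (3B, 1-aligned)
3..4  -- padding (1B)
4..16  dst  (12B, 4-aligned)
16..20  version  (4B, 4-aligned)
20..22  window  (2B, 2-aligned)
22..24  -- padding (2B)
24..28  seq  (4B, 4-aligned)
28..29  ttl  (1B, 1-aligned)
29..32  -- tail padding (3B)
sizeof = 32, alignof = 4
array of 8: 8 × 32 = 256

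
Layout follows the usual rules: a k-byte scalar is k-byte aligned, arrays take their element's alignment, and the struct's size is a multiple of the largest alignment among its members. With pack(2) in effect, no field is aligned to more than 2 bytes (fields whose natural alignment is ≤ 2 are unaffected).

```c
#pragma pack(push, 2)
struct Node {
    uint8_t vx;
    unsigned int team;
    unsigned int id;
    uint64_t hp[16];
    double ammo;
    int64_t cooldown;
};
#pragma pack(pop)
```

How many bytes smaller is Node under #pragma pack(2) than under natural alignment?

natural layout:
  vx at 0 (size 1, align 1) → ends 1
  pad 3 to align 4 for team
  team at 4 (size 4, align 4) → ends 8
  id at 8 (size 4, align 4) → ends 12
  pad 4 to align 8 for hp
  hp at 16 (size 128, align 8) → ends 144
  ammo at 144 (size 8, align 8) → ends 152
  cooldown at 152 (size 8, align 8) → ends 160
  total 160 bytes, alignment 8
packed(2) layout:
  vx at 0 (size 1, align 1) → ends 1
  pad 1 to align 2 for team
  team at 2 (size 4, align 2) → ends 6
  id at 6 (size 4, align 2) → ends 10
  hp at 10 (size 128, align 2) → ends 138
  ammo at 138 (size 8, align 2) → ends 146
  cooldown at 146 (size 8, align 2) → ends 154
  total 154 bytes, alignment 2
160 − 154 = 6

6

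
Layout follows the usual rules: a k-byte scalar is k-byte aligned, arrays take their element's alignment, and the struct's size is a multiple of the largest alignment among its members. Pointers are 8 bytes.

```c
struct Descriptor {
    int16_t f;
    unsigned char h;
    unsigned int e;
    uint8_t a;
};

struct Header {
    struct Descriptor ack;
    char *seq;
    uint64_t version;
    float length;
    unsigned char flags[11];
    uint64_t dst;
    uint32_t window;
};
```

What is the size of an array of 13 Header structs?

832

Descriptor: @0: f [2B, align 2] → 2; @2: h [1B, align 1] → 3; +1 pad (align 4); @4: e [4B, align 4] → 8; @8: a [1B, align 1] → 9; +3 tail pad (align 4); size 12, align 4
@0: ack [12B, align 4] → 12
+4 pad (align 8)
@16: seq [8B, align 8] → 24
@24: version [8B, align 8] → 32
@32: length [4B, align 4] → 36
@36: flags [11B, align 1] → 47
+1 pad (align 8)
@48: dst [8B, align 8] → 56
@56: window [4B, align 4] → 60
+4 tail pad (align 8)
size 64, align 8
array of 13: 13 × 64 = 832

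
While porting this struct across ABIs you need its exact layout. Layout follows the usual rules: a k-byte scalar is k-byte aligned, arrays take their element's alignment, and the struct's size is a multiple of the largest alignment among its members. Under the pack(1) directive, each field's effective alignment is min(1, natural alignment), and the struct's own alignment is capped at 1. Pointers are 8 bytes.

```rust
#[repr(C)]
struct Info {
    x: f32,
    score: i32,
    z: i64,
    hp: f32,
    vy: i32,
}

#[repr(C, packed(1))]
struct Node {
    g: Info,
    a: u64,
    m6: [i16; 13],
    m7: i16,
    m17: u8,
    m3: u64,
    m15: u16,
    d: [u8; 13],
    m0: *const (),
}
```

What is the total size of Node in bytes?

92

Info: x at 0 (size 4, align 4) → ends 4; score at 4 (size 4, align 4) → ends 8; z at 8 (size 8, align 8) → ends 16; hp at 16 (size 4, align 4) → ends 20; vy at 20 (size 4, align 4) → ends 24; total 24 bytes, alignment 8
g at 0 (size 24, align 1) → ends 24
a at 24 (size 8, align 1) → ends 32
m6 at 32 (size 26, align 1) → ends 58
m7 at 58 (size 2, align 1) → ends 60
m17 at 60 (size 1, align 1) → ends 61
m3 at 61 (size 8, align 1) → ends 69
m15 at 69 (size 2, align 1) → ends 71
d at 71 (size 13, align 1) → ends 84
m0 at 84 (size 8, align 1) → ends 92
total 92 bytes, alignment 1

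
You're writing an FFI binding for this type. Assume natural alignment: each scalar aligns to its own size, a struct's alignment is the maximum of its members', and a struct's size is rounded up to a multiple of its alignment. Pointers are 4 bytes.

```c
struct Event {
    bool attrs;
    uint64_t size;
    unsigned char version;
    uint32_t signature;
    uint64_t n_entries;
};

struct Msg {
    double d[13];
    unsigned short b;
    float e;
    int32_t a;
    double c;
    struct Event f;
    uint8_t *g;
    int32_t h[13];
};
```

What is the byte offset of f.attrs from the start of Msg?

Event: attrs at 0 (size 1, align 1) → ends 1; pad 7 to align 8 for size; size at 8 (size 8, align 8) → ends 16; version at 16 (size 1, align 1) → ends 17; pad 3 to align 4 for signature; signature at 20 (size 4, align 4) → ends 24; n_entries at 24 (size 8, align 8) → ends 32; total 32 bytes, alignment 8
d at 0 (size 104, align 8) → ends 104
b at 104 (size 2, align 2) → ends 106
pad 2 to align 4 for e
e at 108 (size 4, align 4) → ends 112
a at 112 (size 4, align 4) → ends 116
pad 4 to align 8 for c
c at 120 (size 8, align 8) → ends 128
f at 128 (size 32, align 8) → ends 160
within Event: attrs at 0
128 + 0 = 128

128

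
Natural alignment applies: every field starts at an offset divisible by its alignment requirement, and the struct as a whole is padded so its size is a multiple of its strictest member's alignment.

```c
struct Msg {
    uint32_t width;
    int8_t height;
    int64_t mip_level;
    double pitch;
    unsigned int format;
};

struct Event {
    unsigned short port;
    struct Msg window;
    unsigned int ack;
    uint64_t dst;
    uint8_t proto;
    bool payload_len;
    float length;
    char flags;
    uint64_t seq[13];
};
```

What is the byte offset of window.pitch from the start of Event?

24

Msg: width at 0 (size 4, align 4) → ends 4; height at 4 (size 1, align 1) → ends 5; pad 3 to align 8 for mip_level; mip_level at 8 (size 8, align 8) → ends 16; pitch at 16 (size 8, align 8) → ends 24; format at 24 (size 4, align 4) → ends 28; tail pad 4 to reach multiple of 8; total 32 bytes, alignment 8
port at 0 (size 2, align 2) → ends 2
pad 6 to align 8 for window
window at 8 (size 32, align 8) → ends 40
within Msg: pitch at 16
8 + 16 = 24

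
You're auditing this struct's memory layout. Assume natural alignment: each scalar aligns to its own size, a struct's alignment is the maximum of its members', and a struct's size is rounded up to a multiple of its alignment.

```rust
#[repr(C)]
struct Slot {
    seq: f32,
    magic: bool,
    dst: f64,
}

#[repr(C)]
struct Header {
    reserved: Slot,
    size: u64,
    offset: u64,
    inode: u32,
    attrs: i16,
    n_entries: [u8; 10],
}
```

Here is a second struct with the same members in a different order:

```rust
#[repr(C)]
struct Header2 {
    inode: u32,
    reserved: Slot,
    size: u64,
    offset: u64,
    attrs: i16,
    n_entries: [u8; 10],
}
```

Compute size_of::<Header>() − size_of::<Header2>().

Slot: seq at 0 (size 4, align 4) → ends 4; magic at 4 (size 1, align 1) → ends 5; pad 3 to align 8 for dst; dst at 8 (size 8, align 8) → ends 16; total 16 bytes, alignment 8
reserved at 0 (size 16, align 8) → ends 16
size at 16 (size 8, align 8) → ends 24
offset at 24 (size 8, align 8) → ends 32
inode at 32 (size 4, align 4) → ends 36
attrs at 36 (size 2, align 2) → ends 38
n_entries at 38 (size 10, align 1) → ends 48
total 48 bytes, alignment 8
— Header2 —
inode at 0 (size 4, align 4) → ends 4
pad 4 to align 8 for reserved
reserved at 8 (size 16, align 8) → ends 24
size at 24 (size 8, align 8) → ends 32
offset at 32 (size 8, align 8) → ends 40
attrs at 40 (size 2, align 2) → ends 42
n_entries at 42 (size 10, align 1) → ends 52
tail pad 4 to reach multiple of 8
total 56 bytes, alignment 8
48 − 56 = -8

-8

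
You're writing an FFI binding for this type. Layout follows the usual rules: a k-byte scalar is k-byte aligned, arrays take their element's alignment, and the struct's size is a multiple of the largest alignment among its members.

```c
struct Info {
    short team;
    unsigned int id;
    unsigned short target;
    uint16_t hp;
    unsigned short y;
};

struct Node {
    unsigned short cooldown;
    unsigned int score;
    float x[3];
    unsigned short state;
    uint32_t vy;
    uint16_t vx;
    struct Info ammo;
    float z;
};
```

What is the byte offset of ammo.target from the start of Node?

40

Info: 0..2  team  (2B, 2-aligned); 2..4  -- padding (2B); 4..8  id  (4B, 4-aligned); 8..10  target  (2B, 2-aligned); 10..12  hp  (2B, 2-aligned); 12..14  y  (2B, 2-aligned); 14..16  -- tail padding (2B); sizeof = 16, alignof = 4
0..2  cooldown  (2B, 2-aligned)
2..4  -- padding (2B)
4..8  score  (4B, 4-aligned)
8..20  x  (12B, 4-aligned)
20..22  state  (2B, 2-aligned)
22..24  -- padding (2B)
24..28  vy  (4B, 4-aligned)
28..30  vx  (2B, 2-aligned)
30..32  -- padding (2B)
32..48  ammo  (16B, 4-aligned)
within Info: target at 8
32 + 8 = 40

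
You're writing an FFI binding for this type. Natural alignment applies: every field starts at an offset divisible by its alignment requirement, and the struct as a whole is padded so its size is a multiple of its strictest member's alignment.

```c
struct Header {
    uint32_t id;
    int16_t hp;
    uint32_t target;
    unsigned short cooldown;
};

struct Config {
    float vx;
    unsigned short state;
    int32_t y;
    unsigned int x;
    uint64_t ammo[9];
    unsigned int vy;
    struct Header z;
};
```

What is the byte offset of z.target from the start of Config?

Header: @0: id [4B, align 4] → 4; @4: hp [2B, align 2] → 6; +2 pad (align 4); @8: target [4B, align 4] → 12; @12: cooldown [2B, align 2] → 14; +2 tail pad (align 4); size 16, align 4
@0: vx [4B, align 4] → 4
@4: state [2B, align 2] → 6
+2 pad (align 4)
@8: y [4B, align 4] → 12
@12: x [4B, align 4] → 16
@16: ammo [72B, align 8] → 88
@88: vy [4B, align 4] → 92
@92: z [16B, align 4] → 108
within Header: target at 8
92 + 8 = 100

100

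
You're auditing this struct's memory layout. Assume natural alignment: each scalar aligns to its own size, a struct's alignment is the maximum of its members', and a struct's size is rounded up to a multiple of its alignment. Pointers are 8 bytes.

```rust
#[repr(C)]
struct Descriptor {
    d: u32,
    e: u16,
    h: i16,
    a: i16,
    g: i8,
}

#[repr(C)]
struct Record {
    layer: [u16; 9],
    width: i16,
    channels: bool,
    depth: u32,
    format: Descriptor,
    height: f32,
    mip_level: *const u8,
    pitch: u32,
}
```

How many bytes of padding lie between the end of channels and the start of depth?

Descriptor: @0: d [4B, align 4] → 4; @4: e [2B, align 2] → 6; @6: h [2B, align 2] → 8; @8: a [2B, align 2] → 10; @10: g [1B, align 1] → 11; +1 tail pad (align 4); size 12, align 4
@0: layer [18B, align 2] → 18
@18: width [2B, align 2] → 20
@20: channels [1B, align 1] → 21
+3 pad (align 4)
@24: depth [4B, align 4] → 28

3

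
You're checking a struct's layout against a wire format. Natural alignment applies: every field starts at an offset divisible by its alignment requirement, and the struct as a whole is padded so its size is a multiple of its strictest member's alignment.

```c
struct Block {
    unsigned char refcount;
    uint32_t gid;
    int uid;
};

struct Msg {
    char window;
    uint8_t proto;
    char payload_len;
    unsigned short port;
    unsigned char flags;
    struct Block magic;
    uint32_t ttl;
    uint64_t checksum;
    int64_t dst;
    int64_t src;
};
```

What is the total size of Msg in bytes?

Block: 0..1  refcount  (1B, 1-aligned); 1..4  -- padding (3B); 4..8  gid  (4B, 4-aligned); 8..12  uid  (4B, 4-aligned); sizeof = 12, alignof = 4
0..1  window  (1B, 1-aligned)
1..2  proto  (1B, 1-aligned)
2..3  payload_len  (1B, 1-aligned)
3..4  -- padding (1B)
4..6  port  (2B, 2-aligned)
6..7  flags  (1B, 1-aligned)
7..8  -- padding (1B)
8..20  magic  (12B, 4-aligned)
20..24  ttl  (4B, 4-aligned)
24..32  checksum  (8B, 8-aligned)
32..40  dst  (8B, 8-aligned)
40..48  src  (8B, 8-aligned)
sizeof = 48, alignof = 8

48 bytes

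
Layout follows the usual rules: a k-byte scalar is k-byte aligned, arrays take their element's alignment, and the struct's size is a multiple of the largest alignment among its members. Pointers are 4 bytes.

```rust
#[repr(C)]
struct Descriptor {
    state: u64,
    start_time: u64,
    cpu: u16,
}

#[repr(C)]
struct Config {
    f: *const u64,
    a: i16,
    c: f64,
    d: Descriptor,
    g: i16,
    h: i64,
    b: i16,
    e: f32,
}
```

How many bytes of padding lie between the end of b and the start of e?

2

Descriptor: state at 0 (size 8, align 8) → ends 8; start_time at 8 (size 8, align 8) → ends 16; cpu at 16 (size 2, align 2) → ends 18; tail pad 6 to reach multiple of 8; total 24 bytes, alignment 8
f at 0 (size 4, align 4) → ends 4
a at 4 (size 2, align 2) → ends 6
pad 2 to align 8 for c
c at 8 (size 8, align 8) → ends 16
d at 16 (size 24, align 8) → ends 40
g at 40 (size 2, align 2) → ends 42
pad 6 to align 8 for h
h at 48 (size 8, align 8) → ends 56
b at 56 (size 2, align 2) → ends 58
pad 2 to align 4 for e
e at 60 (size 4, align 4) → ends 64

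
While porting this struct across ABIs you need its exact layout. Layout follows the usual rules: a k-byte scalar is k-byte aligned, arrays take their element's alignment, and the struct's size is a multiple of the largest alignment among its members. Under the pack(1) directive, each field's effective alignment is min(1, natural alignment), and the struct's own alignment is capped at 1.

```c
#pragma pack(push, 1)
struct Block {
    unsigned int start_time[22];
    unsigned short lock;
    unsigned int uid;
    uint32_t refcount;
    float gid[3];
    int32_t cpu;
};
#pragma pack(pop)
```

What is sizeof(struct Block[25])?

2850

0..88  start_time  (88B, 1-aligned)
88..90  lock  (2B, 1-aligned)
90..94  uid  (4B, 1-aligned)
94..98  refcount  (4B, 1-aligned)
98..110  gid  (12B, 1-aligned)
110..114  cpu  (4B, 1-aligned)
sizeof = 114, alignof = 1
array of 25: 25 × 114 = 2850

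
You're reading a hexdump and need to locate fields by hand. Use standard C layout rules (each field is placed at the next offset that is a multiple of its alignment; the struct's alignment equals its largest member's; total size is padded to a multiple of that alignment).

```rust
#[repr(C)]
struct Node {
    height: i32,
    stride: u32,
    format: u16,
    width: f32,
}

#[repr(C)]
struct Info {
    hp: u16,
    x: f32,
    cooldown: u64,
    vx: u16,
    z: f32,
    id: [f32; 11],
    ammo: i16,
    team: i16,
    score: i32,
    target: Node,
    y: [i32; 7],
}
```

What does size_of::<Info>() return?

Node: 0..4  height  (4B, 4-aligned); 4..8  stride  (4B, 4-aligned); 8..10  format  (2B, 2-aligned); 10..12  -- padding (2B); 12..16  width  (4B, 4-aligned); sizeof = 16, alignof = 4
0..2  hp  (2B, 2-aligned)
2..4  -- padding (2B)
4..8  x  (4B, 4-aligned)
8..16  cooldown  (8B, 8-aligned)
16..18  vx  (2B, 2-aligned)
18..20  -- padding (2B)
20..24  z  (4B, 4-aligned)
24..68  id  (44B, 4-aligned)
68..70  ammo  (2B, 2-aligned)
70..72  team  (2B, 2-aligned)
72..76  score  (4B, 4-aligned)
76..92  target  (16B, 4-aligned)
92..120  y  (28B, 4-aligned)
sizeof = 120, alignof = 8

120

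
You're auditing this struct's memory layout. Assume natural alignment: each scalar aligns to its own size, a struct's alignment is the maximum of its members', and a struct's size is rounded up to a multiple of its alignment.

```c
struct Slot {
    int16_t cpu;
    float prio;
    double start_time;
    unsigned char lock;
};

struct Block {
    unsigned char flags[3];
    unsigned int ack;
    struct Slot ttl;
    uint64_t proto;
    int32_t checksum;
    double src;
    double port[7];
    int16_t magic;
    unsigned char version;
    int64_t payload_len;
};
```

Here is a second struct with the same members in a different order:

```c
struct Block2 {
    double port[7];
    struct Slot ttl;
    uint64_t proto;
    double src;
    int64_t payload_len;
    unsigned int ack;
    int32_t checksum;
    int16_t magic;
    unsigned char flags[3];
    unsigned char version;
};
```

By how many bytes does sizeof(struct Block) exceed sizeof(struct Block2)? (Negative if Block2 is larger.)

Slot: @0: cpu [2B, align 2] → 2; +2 pad (align 4); @4: prio [4B, align 4] → 8; @8: start_time [8B, align 8] → 16; @16: lock [1B, align 1] → 17; +7 tail pad (align 8); size 24, align 8
@0: flags [3B, align 1] → 3
+1 pad (align 4)
@4: ack [4B, align 4] → 8
@8: ttl [24B, align 8] → 32
@32: proto [8B, align 8] → 40
@40: checksum [4B, align 4] → 44
+4 pad (align 8)
@48: src [8B, align 8] → 56
@56: port [56B, align 8] → 112
@112: magic [2B, align 2] → 114
@114: version [1B, align 1] → 115
+5 pad (align 8)
@120: payload_len [8B, align 8] → 128
size 128, align 8
— Block2 —
@0: port [56B, align 8] → 56
@56: ttl [24B, align 8] → 80
@80: proto [8B, align 8] → 88
@88: src [8B, align 8] → 96
@96: payload_len [8B, align 8] → 104
@104: ack [4B, align 4] → 108
@108: checksum [4B, align 4] → 112
@112: magic [2B, align 2] → 114
@114: flags [3B, align 1] → 117
@117: version [1B, align 1] → 118
+2 tail pad (align 8)
size 120, align 8
128 − 120 = 8

8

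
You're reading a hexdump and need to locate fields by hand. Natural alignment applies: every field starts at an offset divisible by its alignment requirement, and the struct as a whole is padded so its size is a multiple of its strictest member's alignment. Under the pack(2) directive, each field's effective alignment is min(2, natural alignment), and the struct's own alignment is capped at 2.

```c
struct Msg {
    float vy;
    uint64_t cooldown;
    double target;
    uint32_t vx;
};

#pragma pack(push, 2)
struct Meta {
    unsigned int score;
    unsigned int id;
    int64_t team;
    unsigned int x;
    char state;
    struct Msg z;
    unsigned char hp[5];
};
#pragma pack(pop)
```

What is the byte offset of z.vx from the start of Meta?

Msg: @0: vy [4B, align 4] → 4; +4 pad (align 8); @8: cooldown [8B, align 8] → 16; @16: target [8B, align 8] → 24; @24: vx [4B, align 4] → 28; +4 tail pad (align 8); size 32, align 8
@0: score [4B, align 2] → 4
@4: id [4B, align 2] → 8
@8: team [8B, align 2] → 16
@16: x [4B, align 2] → 20
@20: state [1B, align 1] → 21
+1 pad (align 2)
@22: z [32B, align 2] → 54
within Msg: vx at 24
22 + 24 = 46

46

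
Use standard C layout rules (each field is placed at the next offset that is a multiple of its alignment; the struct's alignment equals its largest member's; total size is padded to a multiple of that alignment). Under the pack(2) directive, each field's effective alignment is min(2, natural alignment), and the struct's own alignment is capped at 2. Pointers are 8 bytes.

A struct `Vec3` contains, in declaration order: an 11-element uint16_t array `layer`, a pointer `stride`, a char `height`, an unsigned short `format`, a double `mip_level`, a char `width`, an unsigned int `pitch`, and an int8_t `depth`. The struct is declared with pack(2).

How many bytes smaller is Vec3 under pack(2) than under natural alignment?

14

natural layout:
  @0: layer [22B, align 2] → 22
  +2 pad (align 8)
  @24: stride [8B, align 8] → 32
  @32: height [1B, align 1] → 33
  +1 pad (align 2)
  @34: format [2B, align 2] → 36
  +4 pad (align 8)
  @40: mip_level [8B, align 8] → 48
  @48: width [1B, align 1] → 49
  +3 pad (align 4)
  @52: pitch [4B, align 4] → 56
  @56: depth [1B, align 1] → 57
  +7 tail pad (align 8)
  size 64, align 8
packed(2) layout:
  @0: layer [22B, align 2] → 22
  @22: stride [8B, align 2] → 30
  @30: height [1B, align 1] → 31
  +1 pad (align 2)
  @32: format [2B, align 2] → 34
  @34: mip_level [8B, align 2] → 42
  @42: width [1B, align 1] → 43
  +1 pad (align 2)
  @44: pitch [4B, align 2] → 48
  @48: depth [1B, align 1] → 49
  +1 tail pad (align 2)
  size 50, align 2
64 − 50 = 14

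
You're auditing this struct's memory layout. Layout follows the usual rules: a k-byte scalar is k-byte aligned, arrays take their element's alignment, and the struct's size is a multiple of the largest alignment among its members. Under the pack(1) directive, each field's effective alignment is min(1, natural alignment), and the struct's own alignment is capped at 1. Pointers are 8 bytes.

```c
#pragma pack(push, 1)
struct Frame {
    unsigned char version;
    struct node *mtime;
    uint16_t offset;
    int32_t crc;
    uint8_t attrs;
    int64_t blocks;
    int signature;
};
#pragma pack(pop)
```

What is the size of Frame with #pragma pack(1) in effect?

28

@0: version [1B, align 1] → 1
@1: mtime [8B, align 1] → 9
@9: offset [2B, align 1] → 11
@11: crc [4B, align 1] → 15
@15: attrs [1B, align 1] → 16
@16: blocks [8B, align 1] → 24
@24: signature [4B, align 1] → 28
size 28, align 1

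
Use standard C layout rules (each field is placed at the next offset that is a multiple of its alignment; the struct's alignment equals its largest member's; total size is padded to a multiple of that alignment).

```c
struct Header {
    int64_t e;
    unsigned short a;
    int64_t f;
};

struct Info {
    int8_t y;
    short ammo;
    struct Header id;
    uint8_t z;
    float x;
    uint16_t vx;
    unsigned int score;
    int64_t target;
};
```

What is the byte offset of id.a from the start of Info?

Header: e at 0 (size 8, align 8) → ends 8; a at 8 (size 2, align 2) → ends 10; pad 6 to align 8 for f; f at 16 (size 8, align 8) → ends 24; total 24 bytes, alignment 8
y at 0 (size 1, align 1) → ends 1
pad 1 to align 2 for ammo
ammo at 2 (size 2, align 2) → ends 4
pad 4 to align 8 for id
id at 8 (size 24, align 8) → ends 32
within Header: a at 8
8 + 8 = 16

16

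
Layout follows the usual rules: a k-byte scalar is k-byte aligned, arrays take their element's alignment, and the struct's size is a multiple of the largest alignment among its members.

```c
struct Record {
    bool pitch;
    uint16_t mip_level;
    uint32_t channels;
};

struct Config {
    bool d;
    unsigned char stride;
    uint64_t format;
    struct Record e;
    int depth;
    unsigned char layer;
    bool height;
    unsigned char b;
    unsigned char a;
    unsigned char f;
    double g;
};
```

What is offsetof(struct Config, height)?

Record: pitch at 0 (size 1, align 1) → ends 1; pad 1 to align 2 for mip_level; mip_level at 2 (size 2, align 2) → ends 4; channels at 4 (size 4, align 4) → ends 8; total 8 bytes, alignment 4
d at 0 (size 1, align 1) → ends 1
stride at 1 (size 1, align 1) → ends 2
pad 6 to align 8 for format
format at 8 (size 8, align 8) → ends 16
e at 16 (size 8, align 4) → ends 24
depth at 24 (size 4, align 4) → ends 28
layer at 28 (size 1, align 1) → ends 29
height at 29 (size 1, align 1) → ends 30

29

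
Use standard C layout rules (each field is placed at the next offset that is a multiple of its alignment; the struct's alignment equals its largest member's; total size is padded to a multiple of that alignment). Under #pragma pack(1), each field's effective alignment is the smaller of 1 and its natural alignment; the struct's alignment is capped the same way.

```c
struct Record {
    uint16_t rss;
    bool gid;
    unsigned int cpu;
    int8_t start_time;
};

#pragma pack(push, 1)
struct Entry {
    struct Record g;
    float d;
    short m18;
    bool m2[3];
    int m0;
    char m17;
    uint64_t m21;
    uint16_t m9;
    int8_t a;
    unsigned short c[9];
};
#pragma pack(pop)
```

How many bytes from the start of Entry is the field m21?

26

Record: rss at 0 (size 2, align 2) → ends 2; gid at 2 (size 1, align 1) → ends 3; pad 1 to align 4 for cpu; cpu at 4 (size 4, align 4) → ends 8; start_time at 8 (size 1, align 1) → ends 9; tail pad 3 to reach multiple of 4; total 12 bytes, alignment 4
g at 0 (size 12, align 1) → ends 12
d at 12 (size 4, align 1) → ends 16
m18 at 16 (size 2, align 1) → ends 18
m2 at 18 (size 3, align 1) → ends 21
m0 at 21 (size 4, align 1) → ends 25
m17 at 25 (size 1, align 1) → ends 26
m21 at 26 (size 8, align 1) → ends 34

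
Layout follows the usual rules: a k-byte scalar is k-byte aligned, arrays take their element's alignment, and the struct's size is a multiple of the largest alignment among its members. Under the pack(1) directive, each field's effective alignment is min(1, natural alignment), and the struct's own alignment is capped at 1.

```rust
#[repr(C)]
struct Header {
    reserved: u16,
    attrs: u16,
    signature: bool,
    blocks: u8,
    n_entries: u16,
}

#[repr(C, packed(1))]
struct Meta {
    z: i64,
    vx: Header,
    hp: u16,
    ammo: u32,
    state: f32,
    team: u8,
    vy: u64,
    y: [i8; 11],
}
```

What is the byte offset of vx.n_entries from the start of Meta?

Header: @0: reserved [2B, align 2] → 2; @2: attrs [2B, align 2] → 4; @4: signature [1B, align 1] → 5; @5: blocks [1B, align 1] → 6; @6: n_entries [2B, align 2] → 8; size 8, align 2
@0: z [8B, align 1] → 8
@8: vx [8B, align 1] → 16
within Header: n_entries at 6
8 + 6 = 14

14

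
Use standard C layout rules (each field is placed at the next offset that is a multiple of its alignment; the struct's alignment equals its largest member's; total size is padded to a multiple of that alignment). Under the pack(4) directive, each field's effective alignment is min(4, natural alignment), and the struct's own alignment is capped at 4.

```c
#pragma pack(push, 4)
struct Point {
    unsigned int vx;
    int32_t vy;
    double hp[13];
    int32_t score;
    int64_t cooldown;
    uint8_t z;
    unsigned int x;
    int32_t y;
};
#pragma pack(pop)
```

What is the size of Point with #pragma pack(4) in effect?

vx at 0 (size 4, align 4) → ends 4
vy at 4 (size 4, align 4) → ends 8
hp at 8 (size 104, align 4) → ends 112
score at 112 (size 4, align 4) → ends 116
cooldown at 116 (size 8, align 4) → ends 124
z at 124 (size 1, align 1) → ends 125
pad 3 to align 4 for x
x at 128 (size 4, align 4) → ends 132
y at 132 (size 4, align 4) → ends 136
total 136 bytes, alignment 4

136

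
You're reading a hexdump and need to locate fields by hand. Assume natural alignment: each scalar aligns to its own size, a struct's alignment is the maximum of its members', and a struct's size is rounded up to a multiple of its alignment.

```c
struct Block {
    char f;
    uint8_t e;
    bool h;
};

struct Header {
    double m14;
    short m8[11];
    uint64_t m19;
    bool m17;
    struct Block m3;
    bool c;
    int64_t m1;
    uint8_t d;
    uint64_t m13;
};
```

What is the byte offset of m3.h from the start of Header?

43

Block: f at 0 (size 1, align 1) → ends 1; e at 1 (size 1, align 1) → ends 2; h at 2 (size 1, align 1) → ends 3; total 3 bytes, alignment 1
m14 at 0 (size 8, align 8) → ends 8
m8 at 8 (size 22, align 2) → ends 30
pad 2 to align 8 for m19
m19 at 32 (size 8, align 8) → ends 40
m17 at 40 (size 1, align 1) → ends 41
m3 at 41 (size 3, align 1) → ends 44
within Block: h at 2
41 + 2 = 43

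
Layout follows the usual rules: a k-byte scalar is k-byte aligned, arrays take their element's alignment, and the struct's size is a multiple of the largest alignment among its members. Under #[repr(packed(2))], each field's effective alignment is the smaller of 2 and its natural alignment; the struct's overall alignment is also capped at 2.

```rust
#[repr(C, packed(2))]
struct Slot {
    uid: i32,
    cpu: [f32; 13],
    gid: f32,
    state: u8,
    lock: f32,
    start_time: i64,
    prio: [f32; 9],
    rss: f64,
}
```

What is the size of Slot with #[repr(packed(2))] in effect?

@0: uid [4B, align 2] → 4
@4: cpu [52B, align 2] → 56
@56: gid [4B, align 2] → 60
@60: state [1B, align 1] → 61
+1 pad (align 2)
@62: lock [4B, align 2] → 66
@66: start_time [8B, align 2] → 74
@74: prio [36B, align 2] → 110
@110: rss [8B, align 2] → 118
size 118, align 2

118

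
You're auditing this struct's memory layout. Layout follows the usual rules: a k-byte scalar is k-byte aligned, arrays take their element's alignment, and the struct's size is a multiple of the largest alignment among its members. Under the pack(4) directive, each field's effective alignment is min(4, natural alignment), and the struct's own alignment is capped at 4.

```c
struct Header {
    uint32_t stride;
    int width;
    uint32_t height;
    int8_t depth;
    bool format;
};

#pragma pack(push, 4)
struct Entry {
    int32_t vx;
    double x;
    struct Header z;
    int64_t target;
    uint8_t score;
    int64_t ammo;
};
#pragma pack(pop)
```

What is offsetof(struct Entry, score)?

36

Header: @0: stride [4B, align 4] → 4; @4: width [4B, align 4] → 8; @8: height [4B, align 4] → 12; @12: depth [1B, align 1] → 13; @13: format [1B, align 1] → 14; +2 tail pad (align 4); size 16, align 4
@0: vx [4B, align 4] → 4
@4: x [8B, align 4] → 12
@12: z [16B, align 4] → 28
@28: target [8B, align 4] → 36
@36: score [1B, align 1] → 37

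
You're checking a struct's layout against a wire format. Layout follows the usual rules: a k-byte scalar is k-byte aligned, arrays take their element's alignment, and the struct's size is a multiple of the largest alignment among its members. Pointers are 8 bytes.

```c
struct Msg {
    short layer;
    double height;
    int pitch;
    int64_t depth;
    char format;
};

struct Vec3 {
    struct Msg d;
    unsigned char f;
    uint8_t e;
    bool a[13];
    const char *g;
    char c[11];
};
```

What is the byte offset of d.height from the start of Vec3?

Msg: 0..2  layer  (2B, 2-aligned); 2..8  -- padding (6B); 8..16  height  (8B, 8-aligned); 16..20  pitch  (4B, 4-aligned); 20..24  -- padding (4B); 24..32  depth  (8B, 8-aligned); 32..33  format  (1B, 1-aligned); 33..40  -- tail padding (7B); sizeof = 40, alignof = 8
0..40  d  (40B, 8-aligned)
within Msg: height at 8
0 + 8 = 8

8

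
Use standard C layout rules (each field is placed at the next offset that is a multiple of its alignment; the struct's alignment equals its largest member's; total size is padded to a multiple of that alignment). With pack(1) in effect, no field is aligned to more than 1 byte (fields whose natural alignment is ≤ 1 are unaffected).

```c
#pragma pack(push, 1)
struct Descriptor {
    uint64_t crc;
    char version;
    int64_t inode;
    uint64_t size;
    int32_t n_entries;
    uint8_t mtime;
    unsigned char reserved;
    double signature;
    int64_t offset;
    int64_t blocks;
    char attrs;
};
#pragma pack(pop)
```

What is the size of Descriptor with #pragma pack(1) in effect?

0..8  crc  (8B, 1-aligned)
8..9  version  (1B, 1-aligned)
9..17  inode  (8B, 1-aligned)
17..25  size  (8B, 1-aligned)
25..29  n_entries  (4B, 1-aligned)
29..30  mtime  (1B, 1-aligned)
30..31  reserved  (1B, 1-aligned)
31..39  signature  (8B, 1-aligned)
39..47  offset  (8B, 1-aligned)
47..55  blocks  (8B, 1-aligned)
55..56  attrs  (1B, 1-aligned)
sizeof = 56, alignof = 1

56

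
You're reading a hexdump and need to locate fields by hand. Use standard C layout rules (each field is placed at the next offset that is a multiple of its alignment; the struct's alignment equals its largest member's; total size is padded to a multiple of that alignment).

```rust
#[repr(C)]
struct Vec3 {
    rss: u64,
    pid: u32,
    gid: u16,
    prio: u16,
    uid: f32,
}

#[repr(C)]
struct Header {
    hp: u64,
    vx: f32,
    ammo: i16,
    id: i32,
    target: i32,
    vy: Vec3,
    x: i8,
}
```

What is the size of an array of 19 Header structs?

1064

Vec3: rss at 0 (size 8, align 8) → ends 8; pid at 8 (size 4, align 4) → ends 12; gid at 12 (size 2, align 2) → ends 14; prio at 14 (size 2, align 2) → ends 16; uid at 16 (size 4, align 4) → ends 20; tail pad 4 to reach multiple of 8; total 24 bytes, alignment 8
hp at 0 (size 8, align 8) → ends 8
vx at 8 (size 4, align 4) → ends 12
ammo at 12 (size 2, align 2) → ends 14
pad 2 to align 4 for id
id at 16 (size 4, align 4) → ends 20
target at 20 (size 4, align 4) → ends 24
vy at 24 (size 24, align 8) → ends 48
x at 48 (size 1, align 1) → ends 49
tail pad 7 to reach multiple of 8
total 56 bytes, alignment 8
array of 19: 19 × 56 = 1064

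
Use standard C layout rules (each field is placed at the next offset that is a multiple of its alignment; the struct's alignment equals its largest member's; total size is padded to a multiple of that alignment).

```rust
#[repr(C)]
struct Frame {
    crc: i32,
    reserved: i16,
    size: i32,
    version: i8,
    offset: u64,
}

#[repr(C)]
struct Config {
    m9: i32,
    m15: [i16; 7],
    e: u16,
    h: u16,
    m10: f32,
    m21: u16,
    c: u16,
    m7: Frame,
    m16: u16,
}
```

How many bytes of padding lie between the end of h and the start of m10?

2

Frame: 0..4  crc  (4B, 4-aligned); 4..6  reserved  (2B, 2-aligned); 6..8  -- padding (2B); 8..12  size  (4B, 4-aligned); 12..13  version  (1B, 1-aligned); 13..16  -- padding (3B); 16..24  offset  (8B, 8-aligned); sizeof = 24, alignof = 8
0..4  m9  (4B, 4-aligned)
4..18  m15  (14B, 2-aligned)
18..20  e  (2B, 2-aligned)
20..22  h  (2B, 2-aligned)
22..24  -- padding (2B)
24..28  m10  (4B, 4-aligned)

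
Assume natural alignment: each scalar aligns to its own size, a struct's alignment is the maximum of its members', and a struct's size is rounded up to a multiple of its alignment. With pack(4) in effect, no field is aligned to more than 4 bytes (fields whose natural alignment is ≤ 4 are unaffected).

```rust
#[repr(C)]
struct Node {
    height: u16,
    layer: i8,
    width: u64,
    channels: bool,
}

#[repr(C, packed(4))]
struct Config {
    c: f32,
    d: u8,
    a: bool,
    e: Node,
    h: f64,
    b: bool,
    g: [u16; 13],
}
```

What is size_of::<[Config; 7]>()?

476

Node: 0..2  height  (2B, 2-aligned); 2..3  layer  (1B, 1-aligned); 3..8  -- padding (5B); 8..16  width  (8B, 8-aligned); 16..17  channels  (1B, 1-aligned); 17..24  -- tail padding (7B); sizeof = 24, alignof = 8
0..4  c  (4B, 4-aligned)
4..5  d  (1B, 1-aligned)
5..6  a  (1B, 1-aligned)
6..8  -- padding (2B)
8..32  e  (24B, 4-aligned)
32..40  h  (8B, 4-aligned)
40..41  b  (1B, 1-aligned)
41..42  -- padding (1B)
42..68  g  (26B, 2-aligned)
sizeof = 68, alignof = 4
array of 7: 7 × 68 = 476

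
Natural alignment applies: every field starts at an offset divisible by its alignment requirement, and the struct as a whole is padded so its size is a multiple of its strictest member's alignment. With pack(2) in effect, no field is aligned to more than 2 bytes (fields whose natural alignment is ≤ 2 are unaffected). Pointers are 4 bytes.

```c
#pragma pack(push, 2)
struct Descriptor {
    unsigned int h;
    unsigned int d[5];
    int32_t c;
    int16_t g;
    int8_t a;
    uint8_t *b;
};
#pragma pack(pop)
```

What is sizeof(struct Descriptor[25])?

900

0..4  h  (4B, 2-aligned)
4..24  d  (20B, 2-aligned)
24..28  c  (4B, 2-aligned)
28..30  g  (2B, 2-aligned)
30..31  a  (1B, 1-aligned)
31..32  -- padding (1B)
32..36  b  (4B, 2-aligned)
sizeof = 36, alignof = 2
array of 25: 25 × 36 = 900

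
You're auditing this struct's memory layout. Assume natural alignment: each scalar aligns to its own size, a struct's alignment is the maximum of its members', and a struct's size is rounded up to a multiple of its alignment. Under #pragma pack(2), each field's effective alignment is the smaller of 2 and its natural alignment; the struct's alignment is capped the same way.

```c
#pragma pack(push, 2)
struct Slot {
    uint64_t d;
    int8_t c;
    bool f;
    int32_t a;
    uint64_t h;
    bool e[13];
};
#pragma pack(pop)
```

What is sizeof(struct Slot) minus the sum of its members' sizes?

1

d at 0 (size 8, align 2) → ends 8
c at 8 (size 1, align 1) → ends 9
f at 9 (size 1, align 1) → ends 10
a at 10 (size 4, align 2) → ends 14
h at 14 (size 8, align 2) → ends 22
e at 22 (size 13, align 1) → ends 35
tail pad 1 to reach multiple of 2
total 36 bytes, alignment 2
data bytes 35, size 36 → padding 1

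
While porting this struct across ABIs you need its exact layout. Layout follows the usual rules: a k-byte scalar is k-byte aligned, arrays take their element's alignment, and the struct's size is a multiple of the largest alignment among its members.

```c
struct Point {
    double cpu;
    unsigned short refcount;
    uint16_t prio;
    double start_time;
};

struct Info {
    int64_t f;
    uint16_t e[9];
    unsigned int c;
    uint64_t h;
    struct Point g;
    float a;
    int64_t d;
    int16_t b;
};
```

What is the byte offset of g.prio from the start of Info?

50

Point: 0..8  cpu  (8B, 8-aligned); 8..10  refcount  (2B, 2-aligned); 10..12  prio  (2B, 2-aligned); 12..16  -- padding (4B); 16..24  start_time  (8B, 8-aligned); sizeof = 24, alignof = 8
0..8  f  (8B, 8-aligned)
8..26  e  (18B, 2-aligned)
26..28  -- padding (2B)
28..32  c  (4B, 4-aligned)
32..40  h  (8B, 8-aligned)
40..64  g  (24B, 8-aligned)
within Point: prio at 10
40 + 10 = 50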